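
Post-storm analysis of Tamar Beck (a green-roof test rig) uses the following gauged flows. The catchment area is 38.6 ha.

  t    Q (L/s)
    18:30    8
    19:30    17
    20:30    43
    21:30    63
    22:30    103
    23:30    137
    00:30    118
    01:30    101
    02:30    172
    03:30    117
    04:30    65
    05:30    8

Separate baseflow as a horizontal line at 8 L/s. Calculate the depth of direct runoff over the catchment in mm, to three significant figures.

d ≈ 7.98 mm

Direct runoff: 0.0, 9.0, 35.0, 55.0, 95.0, 129.0, 110.0, 93.0, 164.0, 109.0, 57.0, 0.0 L/s; ΣQ_DR = 856.0 L/s.
V = ΣQ_DR · Δt = 856.0 × 3600 s = 3.082 × 10^6 L.
Over A = 38.6 ha, depth = V / A = 7.98 mm.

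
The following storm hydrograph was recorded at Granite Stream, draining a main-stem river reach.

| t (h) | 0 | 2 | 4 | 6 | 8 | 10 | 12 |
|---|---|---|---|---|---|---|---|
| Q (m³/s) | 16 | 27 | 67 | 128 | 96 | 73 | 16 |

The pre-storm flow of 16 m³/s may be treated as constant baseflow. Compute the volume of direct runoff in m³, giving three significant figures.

V ≈ 2.24 × 10^6 m³

Direct-runoff ordinates (Q − Q_b): 0.0, 11.0, 51.0, 112.0, 80.0, 57.0, 0.0 m³/s.
ΣQ_DR = 311.0 m³/s.
With Δt = 2 h = 7200 s, V = ΣQ_DR · Δt = 311.0 × 7200 = 2.24 × 10^6 m³.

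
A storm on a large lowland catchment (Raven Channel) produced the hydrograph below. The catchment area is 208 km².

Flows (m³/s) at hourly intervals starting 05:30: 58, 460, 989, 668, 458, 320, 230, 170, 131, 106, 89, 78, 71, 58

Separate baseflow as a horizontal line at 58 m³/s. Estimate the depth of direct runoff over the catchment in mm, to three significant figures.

d ≈ 53.2 mm

Direct runoff: 0.0, 402.0, 931.0, 610.0, 400.0, 262.0, 172.0, 112.0, 73.0, 48.0, 31.0, 20.0, 13.0, 0.0 m³/s; ΣQ_DR = 3074 m³/s.
V = ΣQ_DR · Δt = 3074 × 3600 s = 1.107 × 10^7 m³.
Over A = 208 km², depth = V / A = 53.2 mm.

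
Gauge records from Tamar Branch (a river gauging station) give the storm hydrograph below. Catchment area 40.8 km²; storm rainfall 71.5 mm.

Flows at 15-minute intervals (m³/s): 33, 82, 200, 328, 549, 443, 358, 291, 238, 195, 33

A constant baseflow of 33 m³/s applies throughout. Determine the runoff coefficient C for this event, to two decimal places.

C ≈ 0.74

ΣQ_DR = 2387 m³/s; V = ΣQ_DR·Δt = 2.148 × 10^6 m³.
Runoff depth d = V / A = 52.65 mm.
C = d / P = 52.65 / 71.5 = 0.74.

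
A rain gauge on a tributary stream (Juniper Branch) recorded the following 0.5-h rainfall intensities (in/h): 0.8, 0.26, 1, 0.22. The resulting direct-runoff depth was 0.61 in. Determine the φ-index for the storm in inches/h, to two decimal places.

Only the 2 blocks with intensity above φ contribute runoff: 0.8, 1 in/h.
Σ(I−φ)·Δt = d  ⇒  (0.8+1 − 2φ)·0.5 = 0.61
φ = (1.800 − 0.61/0.5) / 2 = 0.29 in/h.

φ ≈ 0.29 in/h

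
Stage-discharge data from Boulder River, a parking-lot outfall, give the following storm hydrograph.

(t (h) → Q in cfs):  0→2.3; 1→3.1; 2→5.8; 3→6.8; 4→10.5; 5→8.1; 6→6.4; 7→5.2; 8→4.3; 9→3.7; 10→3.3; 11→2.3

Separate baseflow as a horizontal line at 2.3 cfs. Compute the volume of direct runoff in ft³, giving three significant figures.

Direct-runoff ordinates (Q − Q_b): 0.0, 0.8, 3.5, 4.5, 8.2, 5.8, 4.1, 2.9, 2.0, 1.4, 1.0, 0.0 cfs.
ΣQ_DR = 34.20 cfs.
With Δt = 1 h = 3600 s, V = ΣQ_DR · Δt = 34.20 × 3600 = 1.23 × 10^5 ft³.

V ≈ 1.23 × 10^5 ft³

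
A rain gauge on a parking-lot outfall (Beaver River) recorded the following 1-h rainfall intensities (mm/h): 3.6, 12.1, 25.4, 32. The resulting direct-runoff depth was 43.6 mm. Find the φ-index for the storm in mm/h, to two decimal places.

φ ≈ 8.63 mm/h

Only the 3 blocks with intensity above φ contribute runoff: 12.1, 25.4, 32 mm/h.
Σ(I−φ)·Δt = d  ⇒  (12.1+25.4+32 − 3φ)·1 = 43.6
φ = (69.50 − 43.6/1) / 3 = 8.63 mm/h.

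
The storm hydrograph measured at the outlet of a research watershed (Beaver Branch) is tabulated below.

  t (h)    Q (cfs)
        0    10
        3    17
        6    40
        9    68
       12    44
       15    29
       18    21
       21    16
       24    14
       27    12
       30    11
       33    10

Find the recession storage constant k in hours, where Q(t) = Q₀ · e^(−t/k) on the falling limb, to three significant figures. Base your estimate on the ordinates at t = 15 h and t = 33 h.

k ≈ 16.9 h

On the falling limb, Q drops from 29 to 10 cfs between t = 15 h and t = 33 h (Δt = 18 h).
k = −Δt / ln(Q₂/Q₁) = −18 / ln(10/29) = 16.9 h.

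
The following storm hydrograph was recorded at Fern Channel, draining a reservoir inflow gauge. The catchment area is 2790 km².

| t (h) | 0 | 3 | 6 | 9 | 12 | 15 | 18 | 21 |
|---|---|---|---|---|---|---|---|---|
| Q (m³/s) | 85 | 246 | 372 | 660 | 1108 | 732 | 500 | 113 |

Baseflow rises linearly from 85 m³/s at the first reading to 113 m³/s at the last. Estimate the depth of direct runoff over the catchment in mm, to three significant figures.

Direct runoff: 0.00, 157.00, 279.00, 563.00, 1007.00, 627.00, 391.00, 0.00 m³/s; ΣQ_DR = 3024 m³/s.
V = ΣQ_DR · Δt = 3024 × 10800 s = 3.266 × 10^7 m³.
Over A = 2790 km², depth = V / A = 11.7 mm.

d ≈ 11.7 mm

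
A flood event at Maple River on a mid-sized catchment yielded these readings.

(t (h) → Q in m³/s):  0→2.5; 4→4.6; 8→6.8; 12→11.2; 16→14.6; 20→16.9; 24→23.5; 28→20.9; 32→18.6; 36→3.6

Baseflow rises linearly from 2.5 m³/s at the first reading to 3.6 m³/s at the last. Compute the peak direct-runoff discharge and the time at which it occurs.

Q_p = 20.27 m³/s at t = 24 h

Subtracting baseflow gives direct-runoff ordinates: 0.00, 1.98, 4.06, 8.33, 11.61, 13.79, 20.27, 17.54, 15.12, 0.00 m³/s.
The maximum is 20.27 m³/s, occurring at the reading for t = 24 h.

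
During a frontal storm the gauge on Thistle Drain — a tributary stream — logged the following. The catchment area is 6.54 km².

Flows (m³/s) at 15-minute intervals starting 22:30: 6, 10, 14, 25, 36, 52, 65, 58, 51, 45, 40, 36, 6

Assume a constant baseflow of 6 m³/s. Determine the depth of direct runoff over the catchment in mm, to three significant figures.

d ≈ 50.4 mm

Direct runoff: 0.0, 4.0, 8.0, 19.0, 30.0, 46.0, 59.0, 52.0, 45.0, 39.0, 34.0, 30.0, 0.0 m³/s; ΣQ_DR = 366.0 m³/s.
V = ΣQ_DR · Δt = 366.0 × 900 s = 3.294 × 10^5 m³.
Over A = 6.54 km², depth = V / A = 50.4 mm.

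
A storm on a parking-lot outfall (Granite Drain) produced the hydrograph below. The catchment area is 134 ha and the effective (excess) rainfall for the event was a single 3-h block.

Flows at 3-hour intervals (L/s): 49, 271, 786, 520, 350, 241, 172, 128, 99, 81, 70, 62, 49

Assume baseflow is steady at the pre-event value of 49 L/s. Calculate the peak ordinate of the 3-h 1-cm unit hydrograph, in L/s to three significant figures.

Direct runoff: 0.0, 222.0, 737.0, 471.0, 301.0, 192.0, 123.0, 79.0, 50.0, 32.0, 21.0, 13.0, 0.0 L/s; ΣQ_DR = 2241 L/s, peak = 737.0 L/s.
Runoff depth d = ΣQ_DR·Δt / A = 2241 × 10800 / (134 ha) = 18.06 mm.
The 1-cm UH is the DRH scaled by (10 mm)/d, so U_p = 737.0 × 10/18.06 = 408 L/s.

U_p ≈ 408 L/s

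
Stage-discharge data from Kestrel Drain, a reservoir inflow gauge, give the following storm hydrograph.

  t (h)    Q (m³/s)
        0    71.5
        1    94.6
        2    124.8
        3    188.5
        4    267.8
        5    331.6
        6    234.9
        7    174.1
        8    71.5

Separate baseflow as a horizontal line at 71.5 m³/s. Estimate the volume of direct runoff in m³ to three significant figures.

V ≈ 3.30 × 10^6 m³

Direct-runoff ordinates (Q − Q_b): 0.0, 23.1, 53.3, 117.0, 196.3, 260.1, 163.4, 102.6, 0.0 m³/s.
ΣQ_DR = 915.8 m³/s.
With Δt = 1 h = 3600 s, V = ΣQ_DR · Δt = 915.8 × 3600 = 3.30 × 10^6 m³.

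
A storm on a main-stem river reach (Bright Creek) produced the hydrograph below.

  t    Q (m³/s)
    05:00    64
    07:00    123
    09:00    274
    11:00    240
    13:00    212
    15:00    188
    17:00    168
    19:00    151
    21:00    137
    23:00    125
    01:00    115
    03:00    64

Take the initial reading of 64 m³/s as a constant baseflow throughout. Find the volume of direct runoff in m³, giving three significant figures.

Direct-runoff ordinates (Q − Q_b): 0.0, 59.0, 210.0, 176.0, 148.0, 124.0, 104.0, 87.0, 73.0, 61.0, 51.0, 0.0 m³/s.
ΣQ_DR = 1093 m³/s.
With Δt = 2 h = 7200 s, V = ΣQ_DR · Δt = 1093 × 7200 = 7.87 × 10^6 m³.

V ≈ 7.87 × 10^6 m³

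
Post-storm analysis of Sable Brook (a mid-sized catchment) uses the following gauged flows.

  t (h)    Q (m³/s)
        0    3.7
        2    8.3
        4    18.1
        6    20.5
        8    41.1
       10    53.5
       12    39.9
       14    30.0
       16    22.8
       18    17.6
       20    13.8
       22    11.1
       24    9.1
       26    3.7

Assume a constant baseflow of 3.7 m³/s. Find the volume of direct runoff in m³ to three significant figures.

V ≈ 1.74 × 10^6 m³

Direct-runoff ordinates (Q − Q_b): 0.0, 4.6, 14.4, 16.8, 37.4, 49.8, 36.2, 26.3, 19.1, 13.9, 10.1, 7.4, 5.4, 0.0 m³/s.
ΣQ_DR = 241.4 m³/s.
With Δt = 2 h = 7200 s, V = ΣQ_DR · Δt = 241.4 × 7200 = 1.74 × 10^6 m³.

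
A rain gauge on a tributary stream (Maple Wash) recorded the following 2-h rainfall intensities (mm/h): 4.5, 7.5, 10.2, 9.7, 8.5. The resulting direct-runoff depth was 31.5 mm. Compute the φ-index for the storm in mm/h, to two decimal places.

φ ≈ 5.04 mm/h

Only the 4 blocks with intensity above φ contribute runoff: 7.5, 10.2, 9.7, 8.5 mm/h.
Σ(I−φ)·Δt = d  ⇒  (7.5+10.2+9.7+8.5 − 4φ)·2 = 31.5
φ = (35.90 − 31.5/2) / 4 = 5.04 mm/h.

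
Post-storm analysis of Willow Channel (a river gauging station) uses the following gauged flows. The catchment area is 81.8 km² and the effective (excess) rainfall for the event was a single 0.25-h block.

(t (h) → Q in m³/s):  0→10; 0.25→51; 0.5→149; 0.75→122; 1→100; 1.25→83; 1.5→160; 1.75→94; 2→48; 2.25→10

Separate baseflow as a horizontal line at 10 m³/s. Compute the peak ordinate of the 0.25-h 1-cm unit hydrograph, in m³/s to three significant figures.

U_p ≈ 188 m³/s

Direct runoff: 0.0, 41.0, 139.0, 112.0, 90.0, 73.0, 150.0, 84.0, 38.0, 0.0 m³/s; ΣQ_DR = 727.0 m³/s, peak = 150.0 m³/s.
Runoff depth d = ΣQ_DR·Δt / A = 727.0 × 900 / (81.8 km²) = 7.999 mm.
The 1-cm UH is the DRH scaled by (10 mm)/d, so U_p = 150.0 × 10/7.999 = 188 m³/s.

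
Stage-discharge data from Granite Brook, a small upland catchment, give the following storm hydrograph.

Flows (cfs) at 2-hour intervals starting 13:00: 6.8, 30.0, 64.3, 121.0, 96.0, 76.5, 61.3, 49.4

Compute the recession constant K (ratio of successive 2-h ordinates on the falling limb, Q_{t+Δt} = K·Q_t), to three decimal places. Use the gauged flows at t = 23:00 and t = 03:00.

K ≈ 0.804

Using the recession-limb readings at t = 23:00 and t = 03:00: Q falls from 76.5 to 49.4 cfs over 2 intervals.
K = (Q₂/Q₁)^(1/2) = (49.4/76.5)^(1/2) = 0.804.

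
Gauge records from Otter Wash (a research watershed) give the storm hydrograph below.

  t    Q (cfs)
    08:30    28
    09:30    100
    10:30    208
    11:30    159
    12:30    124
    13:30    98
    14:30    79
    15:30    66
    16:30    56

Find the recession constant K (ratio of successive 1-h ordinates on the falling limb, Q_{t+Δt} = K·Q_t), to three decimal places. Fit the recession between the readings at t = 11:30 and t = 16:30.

Using the recession-limb readings at t = 11:30 and t = 16:30: Q falls from 159 to 56 cfs over 5 intervals.
K = (Q₂/Q₁)^(1/5) = (56/159)^(1/5) = 0.812.

K ≈ 0.812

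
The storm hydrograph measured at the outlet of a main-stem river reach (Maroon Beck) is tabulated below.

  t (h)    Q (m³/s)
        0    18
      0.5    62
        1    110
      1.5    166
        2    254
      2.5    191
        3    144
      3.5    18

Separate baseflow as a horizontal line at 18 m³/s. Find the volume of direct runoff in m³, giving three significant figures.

V ≈ 1.47 × 10^6 m³

Direct-runoff ordinates (Q − Q_b): 0.0, 44.0, 92.0, 148.0, 236.0, 173.0, 126.0, 0.0 m³/s.
ΣQ_DR = 819.0 m³/s.
With Δt = 0.5 h = 1800 s, V = ΣQ_DR · Δt = 819.0 × 1800 = 1.47 × 10^6 m³.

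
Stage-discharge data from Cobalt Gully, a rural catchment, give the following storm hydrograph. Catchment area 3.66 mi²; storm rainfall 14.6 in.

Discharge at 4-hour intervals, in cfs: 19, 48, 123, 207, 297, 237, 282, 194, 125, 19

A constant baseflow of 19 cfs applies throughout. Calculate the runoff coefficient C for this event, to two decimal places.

ΣQ_DR = 1361 cfs; V = ΣQ_DR·Δt = 1.960 × 10^7 ft³.
Runoff depth d = V / A = 2.305 in.
C = d / P = 2.305 / 14.6 = 0.16.

C ≈ 0.16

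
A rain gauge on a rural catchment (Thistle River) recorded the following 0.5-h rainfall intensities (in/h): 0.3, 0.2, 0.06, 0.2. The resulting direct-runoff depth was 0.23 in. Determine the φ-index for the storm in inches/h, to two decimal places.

φ ≈ 0.08 in/h

Only the 3 blocks with intensity above φ contribute runoff: 0.3, 0.2, 0.2 in/h.
Σ(I−φ)·Δt = d  ⇒  (0.3+0.2+0.2 − 3φ)·0.5 = 0.23
φ = (0.7000 − 0.23/0.5) / 3 = 0.08 in/h.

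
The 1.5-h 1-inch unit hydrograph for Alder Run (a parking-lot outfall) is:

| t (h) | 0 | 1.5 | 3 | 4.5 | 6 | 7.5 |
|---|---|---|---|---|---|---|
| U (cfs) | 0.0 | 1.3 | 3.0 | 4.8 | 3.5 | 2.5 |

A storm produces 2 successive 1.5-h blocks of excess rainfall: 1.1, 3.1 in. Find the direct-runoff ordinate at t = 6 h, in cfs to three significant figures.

Q ≈ 18.7 cfs

By discrete convolution, Q_j = Σ (P_i / 1 in) · U_{j−i}.
At t = 6 h (j=4): Q = (1.1/1)·3.5 + (3.1/1)·4.8 = 18.7 cfs.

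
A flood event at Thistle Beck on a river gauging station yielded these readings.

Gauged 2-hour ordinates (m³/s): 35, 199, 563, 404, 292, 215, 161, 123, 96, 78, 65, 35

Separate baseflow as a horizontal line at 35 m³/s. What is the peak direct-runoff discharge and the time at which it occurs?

Subtracting baseflow gives direct-runoff ordinates: 0.0, 164.0, 528.0, 369.0, 257.0, 180.0, 126.0, 88.0, 61.0, 43.0, 30.0, 0.0 m³/s.
The maximum is 528.0 m³/s, occurring at the reading for t = 4 h.

Q_p = 528.0 m³/s at t = 4 h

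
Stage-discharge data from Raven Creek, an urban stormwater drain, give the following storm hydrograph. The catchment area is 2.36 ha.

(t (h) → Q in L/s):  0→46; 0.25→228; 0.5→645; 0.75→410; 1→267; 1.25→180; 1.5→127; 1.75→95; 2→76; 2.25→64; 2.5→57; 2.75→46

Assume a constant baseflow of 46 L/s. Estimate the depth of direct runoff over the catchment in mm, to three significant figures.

d ≈ 64.4 mm

Direct runoff: 0.0, 182.0, 599.0, 364.0, 221.0, 134.0, 81.0, 49.0, 30.0, 18.0, 11.0, 0.0 L/s; ΣQ_DR = 1689 L/s.
V = ΣQ_DR · Δt = 1689 × 900 s = 1.520 × 10^6 L.
Over A = 2.36 ha, depth = V / A = 64.4 mm.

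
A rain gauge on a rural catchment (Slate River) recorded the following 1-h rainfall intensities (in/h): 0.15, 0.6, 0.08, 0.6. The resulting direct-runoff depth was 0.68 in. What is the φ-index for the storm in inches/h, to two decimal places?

Only the 2 blocks with intensity above φ contribute runoff: 0.6, 0.6 in/h.
Σ(I−φ)·Δt = d  ⇒  (0.6+0.6 − 2φ)·1 = 0.68
φ = (1.200 − 0.68/1) / 2 = 0.26 in/h.

φ ≈ 0.26 in/h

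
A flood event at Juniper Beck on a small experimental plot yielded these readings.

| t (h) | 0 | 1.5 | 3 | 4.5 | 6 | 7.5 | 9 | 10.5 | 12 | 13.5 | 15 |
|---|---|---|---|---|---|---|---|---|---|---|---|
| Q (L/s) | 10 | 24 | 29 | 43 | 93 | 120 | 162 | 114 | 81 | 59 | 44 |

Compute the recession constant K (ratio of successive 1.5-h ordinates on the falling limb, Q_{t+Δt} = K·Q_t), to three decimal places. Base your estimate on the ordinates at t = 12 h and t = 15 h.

Using the recession-limb readings at t = 12 h and t = 15 h: Q falls from 81 to 44 L/s over 2 intervals.
K = (Q₂/Q₁)^(1/2) = (44/81)^(1/2) = 0.737.

K ≈ 0.737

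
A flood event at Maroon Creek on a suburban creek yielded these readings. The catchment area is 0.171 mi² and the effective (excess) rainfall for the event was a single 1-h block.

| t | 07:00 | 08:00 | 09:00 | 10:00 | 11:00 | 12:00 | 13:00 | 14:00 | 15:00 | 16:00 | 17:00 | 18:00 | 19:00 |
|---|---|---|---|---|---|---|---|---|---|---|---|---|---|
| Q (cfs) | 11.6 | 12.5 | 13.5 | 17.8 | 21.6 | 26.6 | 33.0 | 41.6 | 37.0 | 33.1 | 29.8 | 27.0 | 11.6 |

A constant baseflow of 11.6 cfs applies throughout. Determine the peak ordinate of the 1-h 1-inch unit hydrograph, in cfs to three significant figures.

Direct runoff: 0.0, 0.9, 1.9, 6.2, 10.0, 15.0, 21.4, 30.0, 25.4, 21.5, 18.2, 15.4, 0.0 cfs; ΣQ_DR = 165.9 cfs, peak = 30.0 cfs.
Runoff depth d = ΣQ_DR·Δt / A = 165.9 × 3600 / (0.171 mi²) = 1.503 in.
The 1-inch UH is the DRH scaled by (1 in)/d, so U_p = 30.0 × 1/1.503 = 20.0 cfs.

U_p ≈ 20.0 cfs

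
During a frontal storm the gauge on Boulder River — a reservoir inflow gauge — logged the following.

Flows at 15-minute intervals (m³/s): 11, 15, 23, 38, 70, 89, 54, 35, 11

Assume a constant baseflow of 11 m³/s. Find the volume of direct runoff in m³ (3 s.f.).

V ≈ 2.22 × 10^5 m³

Direct-runoff ordinates (Q − Q_b): 0.0, 4.0, 12.0, 27.0, 59.0, 78.0, 43.0, 24.0, 0.0 m³/s.
ΣQ_DR = 247.0 m³/s.
With Δt = 0.25 h = 900 s, V = ΣQ_DR · Δt = 247.0 × 900 = 2.22 × 10^5 m³.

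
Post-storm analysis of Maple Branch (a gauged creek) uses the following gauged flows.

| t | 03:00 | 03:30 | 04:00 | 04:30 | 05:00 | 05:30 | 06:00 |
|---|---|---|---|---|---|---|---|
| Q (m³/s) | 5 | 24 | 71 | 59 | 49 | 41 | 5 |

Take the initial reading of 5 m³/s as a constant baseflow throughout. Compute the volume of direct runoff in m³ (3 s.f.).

Direct-runoff ordinates (Q − Q_b): 0.0, 19.0, 66.0, 54.0, 44.0, 36.0, 0.0 m³/s.
ΣQ_DR = 219.0 m³/s.
With Δt = 0.5 h = 1800 s, V = ΣQ_DR · Δt = 219.0 × 1800 = 3.94 × 10^5 m³.

V ≈ 3.94 × 10^5 m³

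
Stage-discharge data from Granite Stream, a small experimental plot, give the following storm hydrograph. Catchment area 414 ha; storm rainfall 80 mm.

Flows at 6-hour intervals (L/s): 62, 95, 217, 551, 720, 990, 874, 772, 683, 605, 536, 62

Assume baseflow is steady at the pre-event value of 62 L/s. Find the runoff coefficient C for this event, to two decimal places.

C ≈ 0.35

ΣQ_DR = 5423 L/s; V = ΣQ_DR·Δt = 1.171 × 10^8 L.
Runoff depth d = V / A = 28.29 mm.
C = d / P = 28.29 / 80 = 0.35.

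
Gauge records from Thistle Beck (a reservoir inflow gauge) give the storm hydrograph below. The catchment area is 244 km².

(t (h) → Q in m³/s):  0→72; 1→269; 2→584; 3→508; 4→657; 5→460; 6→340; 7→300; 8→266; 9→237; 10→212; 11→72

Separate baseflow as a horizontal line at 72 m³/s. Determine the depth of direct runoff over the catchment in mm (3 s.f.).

Direct runoff: 0.0, 197.0, 512.0, 436.0, 585.0, 388.0, 268.0, 228.0, 194.0, 165.0, 140.0, 0.0 m³/s; ΣQ_DR = 3113 m³/s.
V = ΣQ_DR · Δt = 3113 × 3600 s = 1.121 × 10^7 m³.
Over A = 244 km², depth = V / A = 45.9 mm.

d ≈ 45.9 mm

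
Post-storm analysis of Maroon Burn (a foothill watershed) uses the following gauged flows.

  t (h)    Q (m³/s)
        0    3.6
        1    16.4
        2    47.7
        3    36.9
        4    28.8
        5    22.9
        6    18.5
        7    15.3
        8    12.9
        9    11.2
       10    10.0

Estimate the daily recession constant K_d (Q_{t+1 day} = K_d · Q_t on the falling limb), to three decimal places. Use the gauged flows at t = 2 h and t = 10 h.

K_d ≈ 0.009

Between t = 2 h and t = 10 h the flow falls from 47.7 to 10.0 m³/s over 8×1 h = 8 h.
Per-interval ratio K = (10.0/47.7)^(1/8) = 0.8226; K_d = K^(24/1) = 0.009.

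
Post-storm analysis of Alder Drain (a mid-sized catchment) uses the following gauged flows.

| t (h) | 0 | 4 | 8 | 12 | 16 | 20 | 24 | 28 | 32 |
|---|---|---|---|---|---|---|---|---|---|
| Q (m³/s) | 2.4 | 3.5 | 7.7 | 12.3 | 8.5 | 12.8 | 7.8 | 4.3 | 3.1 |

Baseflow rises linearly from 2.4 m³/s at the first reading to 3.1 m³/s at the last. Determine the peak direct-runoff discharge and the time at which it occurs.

Subtracting baseflow gives direct-runoff ordinates: 0.00, 1.01, 5.12, 9.64, 5.75, 9.96, 4.88, 1.29, 0.00 m³/s.
The maximum is 9.96 m³/s, occurring at the reading for t = 20 h.

Q_p = 9.96 m³/s at t = 20 h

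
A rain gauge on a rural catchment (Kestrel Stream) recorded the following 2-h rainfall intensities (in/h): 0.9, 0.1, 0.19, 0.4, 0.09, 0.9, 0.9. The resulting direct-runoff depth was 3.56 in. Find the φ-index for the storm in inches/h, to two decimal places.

Only the 4 blocks with intensity above φ contribute runoff: 0.9, 0.4, 0.9, 0.9 in/h.
Σ(I−φ)·Δt = d  ⇒  (0.9+0.4+0.9+0.9 − 4φ)·2 = 3.56
φ = (3.100 − 3.56/2) / 4 = 0.33 in/h.

φ ≈ 0.33 in/h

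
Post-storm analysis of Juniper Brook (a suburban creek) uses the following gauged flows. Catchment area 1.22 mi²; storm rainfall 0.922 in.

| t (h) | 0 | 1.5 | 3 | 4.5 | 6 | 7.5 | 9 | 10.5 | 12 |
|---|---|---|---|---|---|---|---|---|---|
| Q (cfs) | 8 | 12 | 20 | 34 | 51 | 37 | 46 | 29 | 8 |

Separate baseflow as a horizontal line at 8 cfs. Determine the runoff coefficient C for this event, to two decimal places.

C ≈ 0.36

ΣQ_DR = 173.0 cfs; V = ΣQ_DR·Δt = 9.342 × 10^5 ft³.
Runoff depth d = V / A = 0.3296 in.
C = d / P = 0.3296 / 0.922 = 0.36.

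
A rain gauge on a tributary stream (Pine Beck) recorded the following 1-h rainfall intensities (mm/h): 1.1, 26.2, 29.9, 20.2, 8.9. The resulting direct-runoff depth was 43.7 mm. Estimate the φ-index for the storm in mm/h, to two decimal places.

Only the 3 blocks with intensity above φ contribute runoff: 26.2, 29.9, 20.2 mm/h.
Σ(I−φ)·Δt = d  ⇒  (26.2+29.9+20.2 − 3φ)·1 = 43.7
φ = (76.30 − 43.7/1) / 3 = 10.87 mm/h.

φ ≈ 10.87 mm/h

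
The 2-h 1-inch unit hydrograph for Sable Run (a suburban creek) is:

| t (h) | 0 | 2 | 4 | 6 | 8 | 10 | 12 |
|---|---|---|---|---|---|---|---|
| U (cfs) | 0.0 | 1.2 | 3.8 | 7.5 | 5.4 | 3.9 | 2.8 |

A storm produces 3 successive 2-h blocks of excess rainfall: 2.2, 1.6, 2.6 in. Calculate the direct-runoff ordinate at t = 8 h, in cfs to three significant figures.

By discrete convolution, Q_j = Σ (P_i / 1 in) · U_{j−i}.
At t = 8 h (j=4): Q = (2.2/1)·5.4 + (1.6/1)·7.5 + (2.6/1)·3.8 = 33.8 cfs.

Q ≈ 33.8 cfs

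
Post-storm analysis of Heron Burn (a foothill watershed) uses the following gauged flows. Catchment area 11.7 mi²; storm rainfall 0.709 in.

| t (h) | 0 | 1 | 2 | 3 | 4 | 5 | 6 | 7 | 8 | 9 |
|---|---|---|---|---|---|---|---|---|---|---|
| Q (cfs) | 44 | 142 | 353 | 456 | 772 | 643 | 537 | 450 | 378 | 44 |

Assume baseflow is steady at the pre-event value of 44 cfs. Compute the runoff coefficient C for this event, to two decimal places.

ΣQ_DR = 3379 cfs; V = ΣQ_DR·Δt = 1.216 × 10^7 ft³.
Runoff depth d = V / A = 0.4475 in.
C = d / P = 0.4475 / 0.709 = 0.63.

C ≈ 0.63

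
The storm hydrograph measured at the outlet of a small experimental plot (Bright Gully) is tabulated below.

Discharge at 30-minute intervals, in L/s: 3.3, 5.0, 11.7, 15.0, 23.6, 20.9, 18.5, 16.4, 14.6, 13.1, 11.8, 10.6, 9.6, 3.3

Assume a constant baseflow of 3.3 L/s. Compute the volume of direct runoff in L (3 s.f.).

Direct-runoff ordinates (Q − Q_b): 0.0, 1.7, 8.4, 11.7, 20.3, 17.6, 15.2, 13.1, 11.3, 9.8, 8.5, 7.3, 6.3, 0.0 L/s.
ΣQ_DR = 131.2 L/s.
With Δt = 0.5 h = 1800 s, V = ΣQ_DR · Δt = 131.2 × 1800 = 2.36 × 10^5 L.

V ≈ 2.36 × 10^5 L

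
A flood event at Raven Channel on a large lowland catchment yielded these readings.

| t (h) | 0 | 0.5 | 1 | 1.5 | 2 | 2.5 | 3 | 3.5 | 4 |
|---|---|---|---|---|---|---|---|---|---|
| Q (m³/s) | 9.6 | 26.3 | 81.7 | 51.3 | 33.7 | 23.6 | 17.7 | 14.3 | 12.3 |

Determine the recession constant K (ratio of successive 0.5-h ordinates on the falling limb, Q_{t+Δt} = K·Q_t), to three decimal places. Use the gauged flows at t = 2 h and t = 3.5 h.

K ≈ 0.751

Using the recession-limb readings at t = 2 h and t = 3.5 h: Q falls from 33.7 to 14.3 m³/s over 3 intervals.
K = (Q₂/Q₁)^(1/3) = (14.3/33.7)^(1/3) = 0.751.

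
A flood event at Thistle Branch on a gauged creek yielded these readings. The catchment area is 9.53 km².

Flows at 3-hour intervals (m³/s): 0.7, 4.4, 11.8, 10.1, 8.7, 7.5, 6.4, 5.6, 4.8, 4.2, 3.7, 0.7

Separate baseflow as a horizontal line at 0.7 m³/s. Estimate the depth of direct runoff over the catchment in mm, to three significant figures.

Direct runoff: 0.0, 3.7, 11.1, 9.4, 8.0, 6.8, 5.7, 4.9, 4.1, 3.5, 3.0, 0.0 m³/s; ΣQ_DR = 60.20 m³/s.
V = ΣQ_DR · Δt = 60.20 × 10800 s = 6.502 × 10^5 m³.
Over A = 9.53 km², depth = V / A = 68.2 mm.

d ≈ 68.2 mm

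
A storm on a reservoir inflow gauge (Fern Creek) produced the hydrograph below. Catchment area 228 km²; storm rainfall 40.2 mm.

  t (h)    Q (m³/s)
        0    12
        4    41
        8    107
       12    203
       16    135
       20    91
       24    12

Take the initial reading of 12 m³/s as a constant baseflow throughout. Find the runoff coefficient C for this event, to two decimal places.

C ≈ 0.81

ΣQ_DR = 517.0 m³/s; V = ΣQ_DR·Δt = 7.445 × 10^6 m³.
Runoff depth d = V / A = 32.65 mm.
C = d / P = 32.65 / 40.2 = 0.81.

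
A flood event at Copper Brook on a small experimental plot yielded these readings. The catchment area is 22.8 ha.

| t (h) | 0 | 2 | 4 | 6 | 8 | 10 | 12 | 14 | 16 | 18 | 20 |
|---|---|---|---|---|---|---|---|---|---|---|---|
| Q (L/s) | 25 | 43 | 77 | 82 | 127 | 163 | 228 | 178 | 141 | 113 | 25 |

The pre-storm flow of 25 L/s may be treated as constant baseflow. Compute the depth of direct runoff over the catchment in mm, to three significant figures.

d ≈ 29.3 mm

Direct runoff: 0.0, 18.0, 52.0, 57.0, 102.0, 138.0, 203.0, 153.0, 116.0, 88.0, 0.0 L/s; ΣQ_DR = 927.0 L/s.
V = ΣQ_DR · Δt = 927.0 × 7200 s = 6.674 × 10^6 L.
Over A = 22.8 ha, depth = V / A = 29.3 mm.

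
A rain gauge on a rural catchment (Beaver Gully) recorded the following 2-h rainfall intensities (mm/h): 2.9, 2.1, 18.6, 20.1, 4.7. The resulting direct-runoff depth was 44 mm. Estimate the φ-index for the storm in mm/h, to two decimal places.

φ ≈ 8.35 mm/h

Only the 2 blocks with intensity above φ contribute runoff: 18.6, 20.1 mm/h.
Σ(I−φ)·Δt = d  ⇒  (18.6+20.1 − 2φ)·2 = 44
φ = (38.70 − 44/2) / 2 = 8.35 mm/h.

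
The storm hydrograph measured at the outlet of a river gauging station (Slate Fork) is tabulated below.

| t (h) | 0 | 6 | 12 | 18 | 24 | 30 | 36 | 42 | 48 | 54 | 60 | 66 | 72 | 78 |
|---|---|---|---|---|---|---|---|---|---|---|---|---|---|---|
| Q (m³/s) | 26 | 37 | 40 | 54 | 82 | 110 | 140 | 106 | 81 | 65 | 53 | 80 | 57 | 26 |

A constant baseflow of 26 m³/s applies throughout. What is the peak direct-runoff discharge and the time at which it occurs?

Subtracting baseflow gives direct-runoff ordinates: 0.0, 11.0, 14.0, 28.0, 56.0, 84.0, 114.0, 80.0, 55.0, 39.0, 27.0, 54.0, 31.0, 0.0 m³/s.
The maximum is 114.0 m³/s, occurring at the reading for t = 36 h.

Q_p = 114.0 m³/s at t = 36 h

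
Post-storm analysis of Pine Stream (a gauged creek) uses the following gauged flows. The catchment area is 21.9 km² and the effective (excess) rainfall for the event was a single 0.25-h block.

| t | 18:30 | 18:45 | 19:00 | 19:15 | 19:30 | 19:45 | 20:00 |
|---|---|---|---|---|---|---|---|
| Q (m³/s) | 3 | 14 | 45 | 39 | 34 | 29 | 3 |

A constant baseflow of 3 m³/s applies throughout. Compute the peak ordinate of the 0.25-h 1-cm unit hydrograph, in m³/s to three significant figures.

Direct runoff: 0.0, 11.0, 42.0, 36.0, 31.0, 26.0, 0.0 m³/s; ΣQ_DR = 146.0 m³/s, peak = 42.0 m³/s.
Runoff depth d = ΣQ_DR·Δt / A = 146.0 × 900 / (21.9 km²) = 6.000 mm.
The 1-cm UH is the DRH scaled by (10 mm)/d, so U_p = 42.0 × 10/6.000 = 70.0 m³/s.

U_p ≈ 70.0 m³/s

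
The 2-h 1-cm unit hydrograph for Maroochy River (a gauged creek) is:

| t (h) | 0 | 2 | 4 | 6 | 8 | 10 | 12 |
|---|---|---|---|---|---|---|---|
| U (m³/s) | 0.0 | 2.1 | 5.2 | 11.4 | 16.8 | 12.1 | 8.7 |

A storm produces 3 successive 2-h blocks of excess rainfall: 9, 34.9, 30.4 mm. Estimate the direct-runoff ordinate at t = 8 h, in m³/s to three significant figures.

Q ≈ 70.7 m³/s

By discrete convolution, Q_j = Σ (P_i / 10 mm) · U_{j−i}.
At t = 8 h (j=4): Q = (9/10)·16.8 + (34.9/10)·11.4 + (30.4/10)·5.2 = 70.7 m³/s.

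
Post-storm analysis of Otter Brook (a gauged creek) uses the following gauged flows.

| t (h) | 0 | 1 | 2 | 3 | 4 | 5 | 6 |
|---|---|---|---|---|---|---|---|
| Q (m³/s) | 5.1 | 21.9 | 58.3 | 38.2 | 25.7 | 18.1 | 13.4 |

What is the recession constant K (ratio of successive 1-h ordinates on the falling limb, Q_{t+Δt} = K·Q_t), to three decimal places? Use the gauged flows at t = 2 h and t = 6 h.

Using the recession-limb readings at t = 2 h and t = 6 h: Q falls from 58.3 to 13.4 m³/s over 4 intervals.
K = (Q₂/Q₁)^(1/4) = (13.4/58.3)^(1/4) = 0.692.

K ≈ 0.692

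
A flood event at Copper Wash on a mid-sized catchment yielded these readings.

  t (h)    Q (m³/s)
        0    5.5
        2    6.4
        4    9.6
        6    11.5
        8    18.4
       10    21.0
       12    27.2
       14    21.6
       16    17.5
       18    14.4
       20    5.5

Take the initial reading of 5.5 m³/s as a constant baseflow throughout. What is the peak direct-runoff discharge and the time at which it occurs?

Subtracting baseflow gives direct-runoff ordinates: 0.0, 0.9, 4.1, 6.0, 12.9, 15.5, 21.7, 16.1, 12.0, 8.9, 0.0 m³/s.
The maximum is 21.7 m³/s, occurring at the reading for t = 12 h.

Q_p = 21.7 m³/s at t = 12 h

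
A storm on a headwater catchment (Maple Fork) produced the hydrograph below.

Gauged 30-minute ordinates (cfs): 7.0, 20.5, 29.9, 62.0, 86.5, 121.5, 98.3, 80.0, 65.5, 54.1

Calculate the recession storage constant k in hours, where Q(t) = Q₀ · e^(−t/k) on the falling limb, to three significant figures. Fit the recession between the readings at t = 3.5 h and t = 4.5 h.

k ≈ 2.56 h

On the falling limb, Q drops from 80.0 to 54.1 cfs between t = 3.5 h and t = 4.5 h (Δt = 1 h).
k = −Δt / ln(Q₂/Q₁) = −1 / ln(54.1/80.0) = 2.56 h.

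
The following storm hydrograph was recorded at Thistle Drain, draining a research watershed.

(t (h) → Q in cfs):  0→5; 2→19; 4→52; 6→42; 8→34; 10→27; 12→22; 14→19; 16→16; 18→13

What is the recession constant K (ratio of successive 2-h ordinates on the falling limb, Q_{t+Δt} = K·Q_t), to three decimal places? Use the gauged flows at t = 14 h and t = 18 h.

K ≈ 0.827

Using the recession-limb readings at t = 14 h and t = 18 h: Q falls from 19 to 13 cfs over 2 intervals.
K = (Q₂/Q₁)^(1/2) = (13/19)^(1/2) = 0.827.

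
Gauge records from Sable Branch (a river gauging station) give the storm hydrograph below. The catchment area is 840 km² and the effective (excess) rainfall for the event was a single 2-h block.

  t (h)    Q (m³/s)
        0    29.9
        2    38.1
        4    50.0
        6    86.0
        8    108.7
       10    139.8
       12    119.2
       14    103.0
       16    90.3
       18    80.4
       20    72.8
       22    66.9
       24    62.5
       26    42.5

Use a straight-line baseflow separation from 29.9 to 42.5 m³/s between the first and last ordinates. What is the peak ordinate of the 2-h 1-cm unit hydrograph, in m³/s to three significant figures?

Direct runoff: 0.00, 7.23, 18.16, 53.19, 74.92, 105.05, 83.48, 66.32, 52.65, 41.78, 33.21, 26.34, 20.97, 0.00 m³/s; ΣQ_DR = 583.3 m³/s, peak = 105.05 m³/s.
Runoff depth d = ΣQ_DR·Δt / A = 583.3 × 7200 / (840 km²) = 5.000 mm.
The 1-cm UH is the DRH scaled by (10 mm)/d, so U_p = 105.05 × 10/5.000 = 210 m³/s.

U_p ≈ 210 m³/s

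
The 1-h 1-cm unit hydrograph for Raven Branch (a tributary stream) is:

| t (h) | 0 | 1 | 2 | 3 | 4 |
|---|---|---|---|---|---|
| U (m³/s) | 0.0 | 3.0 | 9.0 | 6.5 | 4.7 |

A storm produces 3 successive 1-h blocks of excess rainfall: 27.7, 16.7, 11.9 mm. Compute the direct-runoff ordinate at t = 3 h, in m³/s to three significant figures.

By discrete convolution, Q_j = Σ (P_i / 10 mm) · U_{j−i}.
At t = 3 h (j=3): Q = (27.7/10)·6.5 + (16.7/10)·9.0 + (11.9/10)·3.0 = 36.6 m³/s.

Q ≈ 36.6 m³/s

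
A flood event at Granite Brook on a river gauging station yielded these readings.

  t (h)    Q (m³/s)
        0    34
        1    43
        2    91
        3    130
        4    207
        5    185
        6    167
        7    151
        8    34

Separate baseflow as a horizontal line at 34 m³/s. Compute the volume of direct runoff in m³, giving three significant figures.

Direct-runoff ordinates (Q − Q_b): 0.0, 9.0, 57.0, 96.0, 173.0, 151.0, 133.0, 117.0, 0.0 m³/s.
ΣQ_DR = 736.0 m³/s.
With Δt = 1 h = 3600 s, V = ΣQ_DR · Δt = 736.0 × 3600 = 2.65 × 10^6 m³.

V ≈ 2.65 × 10^6 m³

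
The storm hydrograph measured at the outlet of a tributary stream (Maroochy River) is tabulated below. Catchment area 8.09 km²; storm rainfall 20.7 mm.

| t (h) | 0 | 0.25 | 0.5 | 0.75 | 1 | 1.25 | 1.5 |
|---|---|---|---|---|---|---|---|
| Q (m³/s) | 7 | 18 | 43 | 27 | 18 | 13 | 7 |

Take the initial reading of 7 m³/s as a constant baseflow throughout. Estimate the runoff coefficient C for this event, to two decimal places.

ΣQ_DR = 84.00 m³/s; V = ΣQ_DR·Δt = 75600 m³.
Runoff depth d = V / A = 9.345 mm.
C = d / P = 9.345 / 20.7 = 0.45.

C ≈ 0.45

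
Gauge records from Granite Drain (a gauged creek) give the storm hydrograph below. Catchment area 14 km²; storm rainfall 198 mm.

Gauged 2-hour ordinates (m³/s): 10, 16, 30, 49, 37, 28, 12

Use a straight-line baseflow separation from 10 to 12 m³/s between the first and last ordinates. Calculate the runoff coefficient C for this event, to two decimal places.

ΣQ_DR = 105.0 m³/s; V = ΣQ_DR·Δt = 7.560 × 10^5 m³.
Runoff depth d = V / A = 54.00 mm.
C = d / P = 54.00 / 198 = 0.27.

C ≈ 0.27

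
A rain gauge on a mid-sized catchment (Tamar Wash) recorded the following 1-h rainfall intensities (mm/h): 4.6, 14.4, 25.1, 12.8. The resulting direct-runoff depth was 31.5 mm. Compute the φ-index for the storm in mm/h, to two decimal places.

Only the 3 blocks with intensity above φ contribute runoff: 14.4, 25.1, 12.8 mm/h.
Σ(I−φ)·Δt = d  ⇒  (14.4+25.1+12.8 − 3φ)·1 = 31.5
φ = (52.30 − 31.5/1) / 3 = 6.93 mm/h.

φ ≈ 6.93 mm/h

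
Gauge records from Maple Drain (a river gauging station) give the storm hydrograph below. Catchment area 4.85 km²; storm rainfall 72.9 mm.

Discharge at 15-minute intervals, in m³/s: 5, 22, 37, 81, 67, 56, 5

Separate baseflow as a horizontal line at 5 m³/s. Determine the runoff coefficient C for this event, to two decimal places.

ΣQ_DR = 238.0 m³/s; V = ΣQ_DR·Δt = 2.142 × 10^5 m³.
Runoff depth d = V / A = 44.16 mm.
C = d / P = 44.16 / 72.9 = 0.61.

C ≈ 0.61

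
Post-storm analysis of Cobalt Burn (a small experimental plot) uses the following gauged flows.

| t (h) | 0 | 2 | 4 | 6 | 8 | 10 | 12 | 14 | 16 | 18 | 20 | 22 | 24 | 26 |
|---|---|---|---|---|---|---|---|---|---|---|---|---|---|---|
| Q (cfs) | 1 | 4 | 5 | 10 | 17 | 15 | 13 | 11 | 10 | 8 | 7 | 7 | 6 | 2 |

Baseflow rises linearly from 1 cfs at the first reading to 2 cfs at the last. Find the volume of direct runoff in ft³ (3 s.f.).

V ≈ 6.84 × 10^5 ft³

Direct-runoff ordinates (Q − Q_b): 0.00, 2.92, 3.85, 8.77, 15.69, 13.62, 11.54, 9.46, 8.38, 6.31, 5.23, 5.15, 4.08, 0.00 cfs.
ΣQ_DR = 95.00 cfs.
With Δt = 2 h = 7200 s, V = ΣQ_DR · Δt = 95.00 × 7200 = 6.84 × 10^5 ft³.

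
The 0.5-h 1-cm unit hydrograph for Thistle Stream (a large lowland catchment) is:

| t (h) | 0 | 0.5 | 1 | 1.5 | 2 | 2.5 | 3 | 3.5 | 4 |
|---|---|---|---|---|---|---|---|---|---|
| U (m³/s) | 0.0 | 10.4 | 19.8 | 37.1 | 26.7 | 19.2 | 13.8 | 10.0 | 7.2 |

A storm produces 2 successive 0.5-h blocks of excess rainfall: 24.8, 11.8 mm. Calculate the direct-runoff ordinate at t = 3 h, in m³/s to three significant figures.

By discrete convolution, Q_j = Σ (P_i / 10 mm) · U_{j−i}.
At t = 3 h (j=6): Q = (24.8/10)·13.8 + (11.8/10)·19.2 = 56.9 m³/s.

Q ≈ 56.9 m³/s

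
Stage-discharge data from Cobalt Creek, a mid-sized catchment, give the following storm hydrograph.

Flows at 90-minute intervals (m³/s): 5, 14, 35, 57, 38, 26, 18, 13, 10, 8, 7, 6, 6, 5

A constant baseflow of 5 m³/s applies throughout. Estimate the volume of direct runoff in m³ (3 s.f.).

V ≈ 9.61 × 10^5 m³

Direct-runoff ordinates (Q − Q_b): 0.0, 9.0, 30.0, 52.0, 33.0, 21.0, 13.0, 8.0, 5.0, 3.0, 2.0, 1.0, 1.0, 0.0 m³/s.
ΣQ_DR = 178.0 m³/s.
With Δt = 1.5 h = 5400 s, V = ΣQ_DR · Δt = 178.0 × 5400 = 9.61 × 10^5 m³.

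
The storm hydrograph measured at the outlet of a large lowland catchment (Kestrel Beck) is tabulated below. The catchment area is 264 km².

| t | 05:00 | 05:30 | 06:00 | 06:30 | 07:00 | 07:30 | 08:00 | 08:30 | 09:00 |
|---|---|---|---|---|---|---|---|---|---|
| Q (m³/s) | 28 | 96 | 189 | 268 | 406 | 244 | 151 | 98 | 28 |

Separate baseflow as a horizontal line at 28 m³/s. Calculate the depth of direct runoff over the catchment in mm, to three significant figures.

d ≈ 8.56 mm

Direct runoff: 0.0, 68.0, 161.0, 240.0, 378.0, 216.0, 123.0, 70.0, 0.0 m³/s; ΣQ_DR = 1256 m³/s.
V = ΣQ_DR · Δt = 1256 × 1800 s = 2.261 × 10^6 m³.
Over A = 264 km², depth = V / A = 8.56 mm.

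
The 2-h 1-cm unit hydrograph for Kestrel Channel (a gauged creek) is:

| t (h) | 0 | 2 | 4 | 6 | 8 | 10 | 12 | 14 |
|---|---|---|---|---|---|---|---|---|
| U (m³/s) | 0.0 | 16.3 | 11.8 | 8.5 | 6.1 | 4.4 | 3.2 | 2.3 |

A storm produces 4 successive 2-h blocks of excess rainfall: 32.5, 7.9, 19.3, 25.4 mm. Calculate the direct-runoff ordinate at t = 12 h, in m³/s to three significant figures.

Q ≈ 47.2 m³/s

By discrete convolution, Q_j = Σ (P_i / 10 mm) · U_{j−i}.
At t = 12 h (j=6): Q = (32.5/10)·3.2 + (7.9/10)·4.4 + (19.3/10)·6.1 + (25.4/10)·8.5 = 47.2 m³/s.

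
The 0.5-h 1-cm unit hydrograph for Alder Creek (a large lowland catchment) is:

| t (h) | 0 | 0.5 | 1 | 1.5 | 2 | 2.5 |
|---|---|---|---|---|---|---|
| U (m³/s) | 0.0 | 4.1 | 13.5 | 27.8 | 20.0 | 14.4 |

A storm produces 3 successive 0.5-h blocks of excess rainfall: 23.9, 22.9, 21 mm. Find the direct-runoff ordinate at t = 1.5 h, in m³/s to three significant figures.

By discrete convolution, Q_j = Σ (P_i / 10 mm) · U_{j−i}.
At t = 1.5 h (j=3): Q = (23.9/10)·27.8 + (22.9/10)·13.5 + (21/10)·4.1 = 106 m³/s.

Q ≈ 106 m³/s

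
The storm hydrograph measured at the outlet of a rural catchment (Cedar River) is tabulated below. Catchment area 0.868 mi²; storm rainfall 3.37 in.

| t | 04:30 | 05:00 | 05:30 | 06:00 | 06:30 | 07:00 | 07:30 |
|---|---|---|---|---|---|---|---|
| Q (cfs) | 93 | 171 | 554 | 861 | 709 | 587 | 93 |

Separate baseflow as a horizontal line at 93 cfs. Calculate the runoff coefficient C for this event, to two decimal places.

ΣQ_DR = 2417 cfs; V = ΣQ_DR·Δt = 4.351 × 10^6 ft³.
Runoff depth d = V / A = 2.157 in.
C = d / P = 2.157 / 3.37 = 0.64.

C ≈ 0.64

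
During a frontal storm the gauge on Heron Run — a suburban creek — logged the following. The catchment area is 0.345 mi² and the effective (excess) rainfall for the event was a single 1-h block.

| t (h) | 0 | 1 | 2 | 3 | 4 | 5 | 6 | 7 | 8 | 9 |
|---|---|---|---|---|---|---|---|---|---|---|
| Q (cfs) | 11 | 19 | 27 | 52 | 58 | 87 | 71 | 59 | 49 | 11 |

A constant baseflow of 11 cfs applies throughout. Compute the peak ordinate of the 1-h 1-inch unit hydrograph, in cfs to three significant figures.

U_p ≈ 50.7 cfs

Direct runoff: 0.0, 8.0, 16.0, 41.0, 47.0, 76.0, 60.0, 48.0, 38.0, 0.0 cfs; ΣQ_DR = 334.0 cfs, peak = 76.0 cfs.
Runoff depth d = ΣQ_DR·Δt / A = 334.0 × 3600 / (0.345 mi²) = 1.500 in.
The 1-inch UH is the DRH scaled by (1 in)/d, so U_p = 76.0 × 1/1.500 = 50.7 cfs.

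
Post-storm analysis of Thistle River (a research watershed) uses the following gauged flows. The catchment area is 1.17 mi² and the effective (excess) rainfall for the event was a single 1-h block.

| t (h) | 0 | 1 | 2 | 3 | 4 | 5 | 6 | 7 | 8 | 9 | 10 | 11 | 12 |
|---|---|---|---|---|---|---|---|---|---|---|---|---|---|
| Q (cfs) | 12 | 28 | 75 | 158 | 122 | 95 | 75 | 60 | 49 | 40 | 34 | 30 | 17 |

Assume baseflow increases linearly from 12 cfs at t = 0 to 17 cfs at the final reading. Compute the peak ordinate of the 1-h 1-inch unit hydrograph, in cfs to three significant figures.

U_p ≈ 180 cfs

Direct runoff: 0.00, 15.58, 62.17, 144.75, 108.33, 80.92, 60.50, 45.08, 33.67, 24.25, 17.83, 13.42, 0.00 cfs; ΣQ_DR = 606.5 cfs, peak = 144.75 cfs.
Runoff depth d = ΣQ_DR·Δt / A = 606.5 × 3600 / (1.17 mi²) = 0.8033 in.
The 1-inch UH is the DRH scaled by (1 in)/d, so U_p = 144.75 × 1/0.8033 = 180 cfs.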